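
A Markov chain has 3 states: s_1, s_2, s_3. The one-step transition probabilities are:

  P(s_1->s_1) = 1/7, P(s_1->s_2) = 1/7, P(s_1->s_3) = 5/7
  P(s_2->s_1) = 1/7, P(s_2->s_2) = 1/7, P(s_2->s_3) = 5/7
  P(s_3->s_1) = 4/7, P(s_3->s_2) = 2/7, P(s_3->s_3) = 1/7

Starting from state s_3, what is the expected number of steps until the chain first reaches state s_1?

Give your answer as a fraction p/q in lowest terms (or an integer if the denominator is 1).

Let h_i = expected steps to first reach s_1 from state i.
Boundary: h_s_1 = 0.
First-step equations for the other states:
  h_s_2 = 1 + 1/7*h_s_1 + 1/7*h_s_2 + 5/7*h_s_3
  h_s_3 = 1 + 4/7*h_s_1 + 2/7*h_s_2 + 1/7*h_s_3

Substituting h_s_1 = 0 and rearranging gives the linear system (I - Q) h = 1:
  [6/7, -5/7] . (h_s_2, h_s_3) = 1
  [-2/7, 6/7] . (h_s_2, h_s_3) = 1

Solving yields:
  h_s_2 = 77/26
  h_s_3 = 28/13

Starting state is s_3, so the expected hitting time is h_s_3 = 28/13.

Answer: 28/13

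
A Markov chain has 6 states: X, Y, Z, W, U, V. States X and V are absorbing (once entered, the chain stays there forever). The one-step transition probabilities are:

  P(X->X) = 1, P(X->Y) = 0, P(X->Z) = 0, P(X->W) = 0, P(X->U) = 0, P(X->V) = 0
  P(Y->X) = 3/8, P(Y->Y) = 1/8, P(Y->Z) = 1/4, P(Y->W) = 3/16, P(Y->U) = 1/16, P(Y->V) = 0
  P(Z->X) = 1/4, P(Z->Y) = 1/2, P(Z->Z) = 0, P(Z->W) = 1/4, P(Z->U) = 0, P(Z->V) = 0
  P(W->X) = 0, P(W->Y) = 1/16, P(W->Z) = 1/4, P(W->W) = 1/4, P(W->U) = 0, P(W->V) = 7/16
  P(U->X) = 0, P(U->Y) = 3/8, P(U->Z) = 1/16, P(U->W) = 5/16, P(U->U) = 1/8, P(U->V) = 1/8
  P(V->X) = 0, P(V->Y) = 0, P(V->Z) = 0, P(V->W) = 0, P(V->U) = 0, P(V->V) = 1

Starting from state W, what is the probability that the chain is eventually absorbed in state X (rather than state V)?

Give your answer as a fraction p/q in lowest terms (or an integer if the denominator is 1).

Answer: 1825/6371

Derivation:
Let a_i = P(absorbed in X | start in state i).
Boundary conditions: a_X = 1, a_V = 0.
For each transient state i, a_i = sum_j P(i->j) * a_j:
  a_Y = 3/8*a_X + 1/8*a_Y + 1/4*a_Z + 3/16*a_W + 1/16*a_U + 0*a_V
  a_Z = 1/4*a_X + 1/2*a_Y + 0*a_Z + 1/4*a_W + 0*a_U + 0*a_V
  a_W = 0*a_X + 1/16*a_Y + 1/4*a_Z + 1/4*a_W + 0*a_U + 7/16*a_V
  a_U = 0*a_X + 3/8*a_Y + 1/16*a_Z + 5/16*a_W + 1/8*a_U + 1/8*a_V

Substituting a_X = 1 and a_V = 0, rearrange to (I - Q) a = r where r[i] = P(i -> X):
  [7/8, -1/4, -3/16, -1/16] . (a_Y, a_Z, a_W, a_U) = 3/8
  [-1/2, 1, -1/4, 0] . (a_Y, a_Z, a_W, a_U) = 1/4
  [-1/16, -1/4, 3/4, 0] . (a_Y, a_Z, a_W, a_U) = 0
  [-3/8, -1/16, -5/16, 7/8] . (a_Y, a_Z, a_W, a_U) = 0

Solving yields:
  a_Y = 4568/6371
  a_Z = 4333/6371
  a_W = 1825/6371
  a_U = 2919/6371

Starting state is W, so the absorption probability is a_W = 1825/6371.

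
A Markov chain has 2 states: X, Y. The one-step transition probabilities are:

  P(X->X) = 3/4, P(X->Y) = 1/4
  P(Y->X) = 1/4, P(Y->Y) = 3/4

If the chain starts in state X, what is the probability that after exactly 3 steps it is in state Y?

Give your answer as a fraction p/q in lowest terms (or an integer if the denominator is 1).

Computing P^3 by repeated multiplication:
P^1 =
  X: [3/4, 1/4]
  Y: [1/4, 3/4]
P^2 =
  X: [5/8, 3/8]
  Y: [3/8, 5/8]
P^3 =
  X: [9/16, 7/16]
  Y: [7/16, 9/16]

(P^3)[X -> Y] = 7/16

Answer: 7/16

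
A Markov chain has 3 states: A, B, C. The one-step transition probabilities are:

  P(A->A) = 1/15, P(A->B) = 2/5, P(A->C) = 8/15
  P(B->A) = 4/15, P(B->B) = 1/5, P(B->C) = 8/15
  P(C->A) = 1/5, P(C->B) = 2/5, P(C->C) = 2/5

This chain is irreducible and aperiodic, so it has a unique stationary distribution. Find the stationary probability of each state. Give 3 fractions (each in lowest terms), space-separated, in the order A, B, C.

Answer: 10/51 1/3 8/17

Derivation:
The stationary distribution satisfies pi = pi * P, i.e.:
  pi_A = 1/15*pi_A + 4/15*pi_B + 1/5*pi_C
  pi_B = 2/5*pi_A + 1/5*pi_B + 2/5*pi_C
  pi_C = 8/15*pi_A + 8/15*pi_B + 2/5*pi_C
with normalization: pi_A + pi_B + pi_C = 1.

Using the first 2 balance equations plus normalization, the linear system A*pi = b is:
  [-14/15, 4/15, 1/5] . pi = 0
  [2/5, -4/5, 2/5] . pi = 0
  [1, 1, 1] . pi = 1

Solving yields:
  pi_A = 10/51
  pi_B = 1/3
  pi_C = 8/17

Verification (pi * P):
  10/51*1/15 + 1/3*4/15 + 8/17*1/5 = 10/51 = pi_A  (ok)
  10/51*2/5 + 1/3*1/5 + 8/17*2/5 = 1/3 = pi_B  (ok)
  10/51*8/15 + 1/3*8/15 + 8/17*2/5 = 8/17 = pi_C  (ok)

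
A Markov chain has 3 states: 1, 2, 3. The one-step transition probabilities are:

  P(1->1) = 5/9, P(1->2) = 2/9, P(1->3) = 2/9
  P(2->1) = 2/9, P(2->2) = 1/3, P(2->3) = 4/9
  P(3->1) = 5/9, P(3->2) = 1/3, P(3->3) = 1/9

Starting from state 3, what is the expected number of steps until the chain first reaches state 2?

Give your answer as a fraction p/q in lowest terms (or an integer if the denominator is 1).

Let h_i = expected steps to first reach 2 from state i.
Boundary: h_2 = 0.
First-step equations for the other states:
  h_1 = 1 + 5/9*h_1 + 2/9*h_2 + 2/9*h_3
  h_3 = 1 + 5/9*h_1 + 1/3*h_2 + 1/9*h_3

Substituting h_2 = 0 and rearranging gives the linear system (I - Q) h = 1:
  [4/9, -2/9] . (h_1, h_3) = 1
  [-5/9, 8/9] . (h_1, h_3) = 1

Solving yields:
  h_1 = 45/11
  h_3 = 81/22

Starting state is 3, so the expected hitting time is h_3 = 81/22.

Answer: 81/22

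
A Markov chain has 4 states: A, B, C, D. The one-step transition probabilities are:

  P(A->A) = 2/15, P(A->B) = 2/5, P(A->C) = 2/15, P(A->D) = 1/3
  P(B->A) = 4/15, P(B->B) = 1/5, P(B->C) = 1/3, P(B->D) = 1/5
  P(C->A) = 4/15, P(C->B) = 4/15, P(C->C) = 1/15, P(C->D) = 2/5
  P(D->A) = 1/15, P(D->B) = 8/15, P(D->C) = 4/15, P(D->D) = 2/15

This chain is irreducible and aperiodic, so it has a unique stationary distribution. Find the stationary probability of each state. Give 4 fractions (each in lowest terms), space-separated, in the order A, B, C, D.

Answer: 506/2653 894/2653 583/2653 670/2653

Derivation:
The stationary distribution satisfies pi = pi * P, i.e.:
  pi_A = 2/15*pi_A + 4/15*pi_B + 4/15*pi_C + 1/15*pi_D
  pi_B = 2/5*pi_A + 1/5*pi_B + 4/15*pi_C + 8/15*pi_D
  pi_C = 2/15*pi_A + 1/3*pi_B + 1/15*pi_C + 4/15*pi_D
  pi_D = 1/3*pi_A + 1/5*pi_B + 2/5*pi_C + 2/15*pi_D
with normalization: pi_A + pi_B + pi_C + pi_D = 1.

Using the first 3 balance equations plus normalization, the linear system A*pi = b is:
  [-13/15, 4/15, 4/15, 1/15] . pi = 0
  [2/5, -4/5, 4/15, 8/15] . pi = 0
  [2/15, 1/3, -14/15, 4/15] . pi = 0
  [1, 1, 1, 1] . pi = 1

Solving yields:
  pi_A = 506/2653
  pi_B = 894/2653
  pi_C = 583/2653
  pi_D = 670/2653

Verification (pi * P):
  506/2653*2/15 + 894/2653*4/15 + 583/2653*4/15 + 670/2653*1/15 = 506/2653 = pi_A  (ok)
  506/2653*2/5 + 894/2653*1/5 + 583/2653*4/15 + 670/2653*8/15 = 894/2653 = pi_B  (ok)
  506/2653*2/15 + 894/2653*1/3 + 583/2653*1/15 + 670/2653*4/15 = 583/2653 = pi_C  (ok)
  506/2653*1/3 + 894/2653*1/5 + 583/2653*2/5 + 670/2653*2/15 = 670/2653 = pi_D  (ok)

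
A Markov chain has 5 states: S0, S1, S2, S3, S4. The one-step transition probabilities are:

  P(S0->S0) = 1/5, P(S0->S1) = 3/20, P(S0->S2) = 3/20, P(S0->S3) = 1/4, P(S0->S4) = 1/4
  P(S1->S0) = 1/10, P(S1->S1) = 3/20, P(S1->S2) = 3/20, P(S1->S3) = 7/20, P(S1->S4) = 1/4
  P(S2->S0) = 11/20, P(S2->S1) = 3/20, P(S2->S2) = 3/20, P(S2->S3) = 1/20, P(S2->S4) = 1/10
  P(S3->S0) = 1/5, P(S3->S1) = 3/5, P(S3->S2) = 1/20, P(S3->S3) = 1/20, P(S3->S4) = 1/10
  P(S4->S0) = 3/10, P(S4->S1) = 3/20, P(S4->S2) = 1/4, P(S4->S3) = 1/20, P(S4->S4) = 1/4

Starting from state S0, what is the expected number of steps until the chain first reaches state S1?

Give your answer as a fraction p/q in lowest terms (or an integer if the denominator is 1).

Answer: 93440/20253

Derivation:
Let h_i = expected steps to first reach S1 from state i.
Boundary: h_S1 = 0.
First-step equations for the other states:
  h_S0 = 1 + 1/5*h_S0 + 3/20*h_S1 + 3/20*h_S2 + 1/4*h_S3 + 1/4*h_S4
  h_S2 = 1 + 11/20*h_S0 + 3/20*h_S1 + 3/20*h_S2 + 1/20*h_S3 + 1/10*h_S4
  h_S3 = 1 + 1/5*h_S0 + 3/5*h_S1 + 1/20*h_S2 + 1/20*h_S3 + 1/10*h_S4
  h_S4 = 1 + 3/10*h_S0 + 3/20*h_S1 + 1/4*h_S2 + 1/20*h_S3 + 1/4*h_S4

Substituting h_S1 = 0 and rearranging gives the linear system (I - Q) h = 1:
  [4/5, -3/20, -1/4, -1/4] . (h_S0, h_S2, h_S3, h_S4) = 1
  [-11/20, 17/20, -1/20, -1/10] . (h_S0, h_S2, h_S3, h_S4) = 1
  [-1/5, -1/20, 19/20, -1/10] . (h_S0, h_S2, h_S3, h_S4) = 1
  [-3/10, -1/4, -1/20, 3/4] . (h_S0, h_S2, h_S3, h_S4) = 1

Solving yields:
  h_S0 = 93440/20253
  h_S2 = 99560/20253
  h_S3 = 56900/20253
  h_S4 = 101360/20253

Starting state is S0, so the expected hitting time is h_S0 = 93440/20253.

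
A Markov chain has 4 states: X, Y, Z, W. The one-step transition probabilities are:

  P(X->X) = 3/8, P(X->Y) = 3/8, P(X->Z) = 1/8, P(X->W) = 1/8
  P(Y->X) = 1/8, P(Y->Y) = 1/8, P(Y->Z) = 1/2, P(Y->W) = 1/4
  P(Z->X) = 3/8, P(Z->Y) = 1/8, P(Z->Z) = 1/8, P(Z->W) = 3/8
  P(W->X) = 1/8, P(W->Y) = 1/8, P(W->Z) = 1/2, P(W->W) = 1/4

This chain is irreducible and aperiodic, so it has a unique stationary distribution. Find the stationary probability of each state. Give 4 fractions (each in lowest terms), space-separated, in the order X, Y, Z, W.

Answer: 19/72 55/288 7/24 73/288

Derivation:
The stationary distribution satisfies pi = pi * P, i.e.:
  pi_X = 3/8*pi_X + 1/8*pi_Y + 3/8*pi_Z + 1/8*pi_W
  pi_Y = 3/8*pi_X + 1/8*pi_Y + 1/8*pi_Z + 1/8*pi_W
  pi_Z = 1/8*pi_X + 1/2*pi_Y + 1/8*pi_Z + 1/2*pi_W
  pi_W = 1/8*pi_X + 1/4*pi_Y + 3/8*pi_Z + 1/4*pi_W
with normalization: pi_X + pi_Y + pi_Z + pi_W = 1.

Using the first 3 balance equations plus normalization, the linear system A*pi = b is:
  [-5/8, 1/8, 3/8, 1/8] . pi = 0
  [3/8, -7/8, 1/8, 1/8] . pi = 0
  [1/8, 1/2, -7/8, 1/2] . pi = 0
  [1, 1, 1, 1] . pi = 1

Solving yields:
  pi_X = 19/72
  pi_Y = 55/288
  pi_Z = 7/24
  pi_W = 73/288

Verification (pi * P):
  19/72*3/8 + 55/288*1/8 + 7/24*3/8 + 73/288*1/8 = 19/72 = pi_X  (ok)
  19/72*3/8 + 55/288*1/8 + 7/24*1/8 + 73/288*1/8 = 55/288 = pi_Y  (ok)
  19/72*1/8 + 55/288*1/2 + 7/24*1/8 + 73/288*1/2 = 7/24 = pi_Z  (ok)
  19/72*1/8 + 55/288*1/4 + 7/24*3/8 + 73/288*1/4 = 73/288 = pi_W  (ok)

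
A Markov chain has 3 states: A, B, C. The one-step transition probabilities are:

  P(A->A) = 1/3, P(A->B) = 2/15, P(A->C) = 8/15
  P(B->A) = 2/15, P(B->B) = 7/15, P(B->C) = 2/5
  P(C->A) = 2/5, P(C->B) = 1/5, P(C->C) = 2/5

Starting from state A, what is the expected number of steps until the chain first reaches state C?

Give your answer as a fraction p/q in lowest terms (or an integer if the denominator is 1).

Let h_i = expected steps to first reach C from state i.
Boundary: h_C = 0.
First-step equations for the other states:
  h_A = 1 + 1/3*h_A + 2/15*h_B + 8/15*h_C
  h_B = 1 + 2/15*h_A + 7/15*h_B + 2/5*h_C

Substituting h_C = 0 and rearranging gives the linear system (I - Q) h = 1:
  [2/3, -2/15] . (h_A, h_B) = 1
  [-2/15, 8/15] . (h_A, h_B) = 1

Solving yields:
  h_A = 75/38
  h_B = 45/19

Starting state is A, so the expected hitting time is h_A = 75/38.

Answer: 75/38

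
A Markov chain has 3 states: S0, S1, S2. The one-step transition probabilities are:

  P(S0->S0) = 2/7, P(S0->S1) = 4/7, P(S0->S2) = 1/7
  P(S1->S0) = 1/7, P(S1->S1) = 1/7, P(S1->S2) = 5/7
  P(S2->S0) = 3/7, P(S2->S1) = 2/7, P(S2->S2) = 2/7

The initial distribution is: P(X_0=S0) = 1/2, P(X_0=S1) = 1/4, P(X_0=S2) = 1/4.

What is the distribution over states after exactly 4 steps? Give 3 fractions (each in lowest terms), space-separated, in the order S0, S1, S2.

Propagating the distribution step by step (d_{t+1} = d_t * P):
d_0 = (S0=1/2, S1=1/4, S2=1/4)
  d_1[S0] = 1/2*2/7 + 1/4*1/7 + 1/4*3/7 = 2/7
  d_1[S1] = 1/2*4/7 + 1/4*1/7 + 1/4*2/7 = 11/28
  d_1[S2] = 1/2*1/7 + 1/4*5/7 + 1/4*2/7 = 9/28
d_1 = (S0=2/7, S1=11/28, S2=9/28)
  d_2[S0] = 2/7*2/7 + 11/28*1/7 + 9/28*3/7 = 27/98
  d_2[S1] = 2/7*4/7 + 11/28*1/7 + 9/28*2/7 = 61/196
  d_2[S2] = 2/7*1/7 + 11/28*5/7 + 9/28*2/7 = 81/196
d_2 = (S0=27/98, S1=61/196, S2=81/196)
  d_3[S0] = 27/98*2/7 + 61/196*1/7 + 81/196*3/7 = 103/343
  d_3[S1] = 27/98*4/7 + 61/196*1/7 + 81/196*2/7 = 439/1372
  d_3[S2] = 27/98*1/7 + 61/196*5/7 + 81/196*2/7 = 521/1372
d_3 = (S0=103/343, S1=439/1372, S2=521/1372)
  d_4[S0] = 103/343*2/7 + 439/1372*1/7 + 521/1372*3/7 = 1413/4802
  d_4[S1] = 103/343*4/7 + 439/1372*1/7 + 521/1372*2/7 = 447/1372
  d_4[S2] = 103/343*1/7 + 439/1372*5/7 + 521/1372*2/7 = 3649/9604
d_4 = (S0=1413/4802, S1=447/1372, S2=3649/9604)

Answer: 1413/4802 447/1372 3649/9604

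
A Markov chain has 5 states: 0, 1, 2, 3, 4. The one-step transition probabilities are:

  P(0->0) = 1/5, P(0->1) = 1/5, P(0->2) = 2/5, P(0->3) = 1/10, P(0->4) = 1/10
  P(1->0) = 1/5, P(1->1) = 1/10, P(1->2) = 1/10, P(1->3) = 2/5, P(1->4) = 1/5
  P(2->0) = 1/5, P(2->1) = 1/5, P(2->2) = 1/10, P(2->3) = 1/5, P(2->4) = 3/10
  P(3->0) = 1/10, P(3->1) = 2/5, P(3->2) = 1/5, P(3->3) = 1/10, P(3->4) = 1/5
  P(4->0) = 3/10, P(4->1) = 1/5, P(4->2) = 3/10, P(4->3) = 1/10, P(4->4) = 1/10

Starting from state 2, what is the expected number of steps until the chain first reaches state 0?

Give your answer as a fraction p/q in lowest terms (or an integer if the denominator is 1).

Answer: 1391/280

Derivation:
Let h_i = expected steps to first reach 0 from state i.
Boundary: h_0 = 0.
First-step equations for the other states:
  h_1 = 1 + 1/5*h_0 + 1/10*h_1 + 1/10*h_2 + 2/5*h_3 + 1/5*h_4
  h_2 = 1 + 1/5*h_0 + 1/5*h_1 + 1/10*h_2 + 1/5*h_3 + 3/10*h_4
  h_3 = 1 + 1/10*h_0 + 2/5*h_1 + 1/5*h_2 + 1/10*h_3 + 1/5*h_4
  h_4 = 1 + 3/10*h_0 + 1/5*h_1 + 3/10*h_2 + 1/10*h_3 + 1/10*h_4

Substituting h_0 = 0 and rearranging gives the linear system (I - Q) h = 1:
  [9/10, -1/10, -2/5, -1/5] . (h_1, h_2, h_3, h_4) = 1
  [-1/5, 9/10, -1/5, -3/10] . (h_1, h_2, h_3, h_4) = 1
  [-2/5, -1/5, 9/10, -1/5] . (h_1, h_2, h_3, h_4) = 1
  [-1/5, -3/10, -1/10, 9/10] . (h_1, h_2, h_3, h_4) = 1

Solving yields:
  h_1 = 1429/280
  h_2 = 1391/280
  h_3 = 192/35
  h_4 = 1263/280

Starting state is 2, so the expected hitting time is h_2 = 1391/280.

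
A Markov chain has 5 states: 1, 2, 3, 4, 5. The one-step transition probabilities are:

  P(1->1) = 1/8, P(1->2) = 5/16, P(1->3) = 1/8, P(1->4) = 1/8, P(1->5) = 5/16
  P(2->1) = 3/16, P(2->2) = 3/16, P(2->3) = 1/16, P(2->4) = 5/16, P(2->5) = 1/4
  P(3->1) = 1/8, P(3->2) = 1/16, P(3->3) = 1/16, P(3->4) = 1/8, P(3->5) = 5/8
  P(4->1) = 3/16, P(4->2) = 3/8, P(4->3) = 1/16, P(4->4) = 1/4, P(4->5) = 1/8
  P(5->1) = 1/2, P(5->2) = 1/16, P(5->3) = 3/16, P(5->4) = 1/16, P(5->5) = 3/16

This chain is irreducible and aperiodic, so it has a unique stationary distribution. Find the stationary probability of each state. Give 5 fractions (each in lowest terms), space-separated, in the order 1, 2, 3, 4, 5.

The stationary distribution satisfies pi = pi * P, i.e.:
  pi_1 = 1/8*pi_1 + 3/16*pi_2 + 1/8*pi_3 + 3/16*pi_4 + 1/2*pi_5
  pi_2 = 5/16*pi_1 + 3/16*pi_2 + 1/16*pi_3 + 3/8*pi_4 + 1/16*pi_5
  pi_3 = 1/8*pi_1 + 1/16*pi_2 + 1/16*pi_3 + 1/16*pi_4 + 3/16*pi_5
  pi_4 = 1/8*pi_1 + 5/16*pi_2 + 1/8*pi_3 + 1/4*pi_4 + 1/16*pi_5
  pi_5 = 5/16*pi_1 + 1/4*pi_2 + 5/8*pi_3 + 1/8*pi_4 + 3/16*pi_5
with normalization: pi_1 + pi_2 + pi_3 + pi_4 + pi_5 = 1.

Using the first 4 balance equations plus normalization, the linear system A*pi = b is:
  [-7/8, 3/16, 1/8, 3/16, 1/2] . pi = 0
  [5/16, -13/16, 1/16, 3/8, 1/16] . pi = 0
  [1/8, 1/16, -15/16, 1/16, 3/16] . pi = 0
  [1/8, 5/16, 1/8, -3/4, 1/16] . pi = 0
  [1, 1, 1, 1, 1] . pi = 1

Solving yields:
  pi_1 = 17623/70707
  pi_2 = 681/3367
  pi_3 = 2635/23569
  pi_4 = 319/1911
  pi_5 = 2725/10101

Verification (pi * P):
  17623/70707*1/8 + 681/3367*3/16 + 2635/23569*1/8 + 319/1911*3/16 + 2725/10101*1/2 = 17623/70707 = pi_1  (ok)
  17623/70707*5/16 + 681/3367*3/16 + 2635/23569*1/16 + 319/1911*3/8 + 2725/10101*1/16 = 681/3367 = pi_2  (ok)
  17623/70707*1/8 + 681/3367*1/16 + 2635/23569*1/16 + 319/1911*1/16 + 2725/10101*3/16 = 2635/23569 = pi_3  (ok)
  17623/70707*1/8 + 681/3367*5/16 + 2635/23569*1/8 + 319/1911*1/4 + 2725/10101*1/16 = 319/1911 = pi_4  (ok)
  17623/70707*5/16 + 681/3367*1/4 + 2635/23569*5/8 + 319/1911*1/8 + 2725/10101*3/16 = 2725/10101 = pi_5  (ok)

Answer: 17623/70707 681/3367 2635/23569 319/1911 2725/10101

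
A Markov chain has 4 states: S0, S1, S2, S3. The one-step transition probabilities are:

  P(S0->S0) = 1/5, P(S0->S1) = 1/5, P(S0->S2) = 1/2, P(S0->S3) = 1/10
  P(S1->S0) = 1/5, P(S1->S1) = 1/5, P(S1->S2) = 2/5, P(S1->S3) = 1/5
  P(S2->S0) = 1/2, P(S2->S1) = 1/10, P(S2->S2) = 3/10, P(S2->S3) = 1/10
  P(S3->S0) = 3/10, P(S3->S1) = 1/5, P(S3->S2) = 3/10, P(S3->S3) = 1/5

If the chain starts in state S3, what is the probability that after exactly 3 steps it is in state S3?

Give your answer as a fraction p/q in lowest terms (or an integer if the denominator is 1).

Computing P^3 by repeated multiplication:
P^1 =
  S0: [1/5, 1/5, 1/2, 1/10]
  S1: [1/5, 1/5, 2/5, 1/5]
  S2: [1/2, 1/10, 3/10, 1/10]
  S3: [3/10, 1/5, 3/10, 1/5]
P^2 =
  S0: [9/25, 3/20, 9/25, 13/100]
  S1: [17/50, 4/25, 9/25, 7/50]
  S2: [3/10, 17/100, 41/100, 3/25]
  S3: [31/100, 17/100, 19/50, 7/50]
P^3 =
  S0: [321/1000, 41/250, 387/1000, 16/125]
  S1: [161/500, 41/250, 48/125, 13/100]
  S2: [67/200, 159/1000, 377/1000, 129/1000]
  S3: [41/125, 81/500, 379/1000, 131/1000]

(P^3)[S3 -> S3] = 131/1000

Answer: 131/1000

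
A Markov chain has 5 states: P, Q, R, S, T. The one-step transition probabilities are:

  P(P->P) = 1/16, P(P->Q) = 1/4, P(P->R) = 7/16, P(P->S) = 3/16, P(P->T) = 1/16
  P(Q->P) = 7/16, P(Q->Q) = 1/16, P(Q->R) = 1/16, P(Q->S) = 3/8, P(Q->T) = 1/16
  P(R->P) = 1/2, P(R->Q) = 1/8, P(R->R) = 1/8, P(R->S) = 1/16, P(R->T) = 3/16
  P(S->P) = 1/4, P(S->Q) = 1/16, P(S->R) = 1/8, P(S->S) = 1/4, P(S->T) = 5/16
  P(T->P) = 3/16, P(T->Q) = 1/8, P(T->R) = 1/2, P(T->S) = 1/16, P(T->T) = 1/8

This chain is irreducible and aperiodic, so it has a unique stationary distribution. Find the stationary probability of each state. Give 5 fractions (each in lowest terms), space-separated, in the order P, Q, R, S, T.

The stationary distribution satisfies pi = pi * P, i.e.:
  pi_P = 1/16*pi_P + 7/16*pi_Q + 1/2*pi_R + 1/4*pi_S + 3/16*pi_T
  pi_Q = 1/4*pi_P + 1/16*pi_Q + 1/8*pi_R + 1/16*pi_S + 1/8*pi_T
  pi_R = 7/16*pi_P + 1/16*pi_Q + 1/8*pi_R + 1/8*pi_S + 1/2*pi_T
  pi_S = 3/16*pi_P + 3/8*pi_Q + 1/16*pi_R + 1/4*pi_S + 1/16*pi_T
  pi_T = 1/16*pi_P + 1/16*pi_Q + 3/16*pi_R + 5/16*pi_S + 1/8*pi_T
with normalization: pi_P + pi_Q + pi_R + pi_S + pi_T = 1.

Using the first 4 balance equations plus normalization, the linear system A*pi = b is:
  [-15/16, 7/16, 1/2, 1/4, 3/16] . pi = 0
  [1/4, -15/16, 1/8, 1/16, 1/8] . pi = 0
  [7/16, 1/16, -7/8, 1/8, 1/2] . pi = 0
  [3/16, 3/8, 1/16, -3/4, 1/16] . pi = 0
  [1, 1, 1, 1, 1] . pi = 1

Solving yields:
  pi_P = 8355/29902
  pi_Q = 4195/29902
  pi_R = 7741/29902
  pi_S = 5199/29902
  pi_T = 2206/14951

Verification (pi * P):
  8355/29902*1/16 + 4195/29902*7/16 + 7741/29902*1/2 + 5199/29902*1/4 + 2206/14951*3/16 = 8355/29902 = pi_P  (ok)
  8355/29902*1/4 + 4195/29902*1/16 + 7741/29902*1/8 + 5199/29902*1/16 + 2206/14951*1/8 = 4195/29902 = pi_Q  (ok)
  8355/29902*7/16 + 4195/29902*1/16 + 7741/29902*1/8 + 5199/29902*1/8 + 2206/14951*1/2 = 7741/29902 = pi_R  (ok)
  8355/29902*3/16 + 4195/29902*3/8 + 7741/29902*1/16 + 5199/29902*1/4 + 2206/14951*1/16 = 5199/29902 = pi_S  (ok)
  8355/29902*1/16 + 4195/29902*1/16 + 7741/29902*3/16 + 5199/29902*5/16 + 2206/14951*1/8 = 2206/14951 = pi_T  (ok)

Answer: 8355/29902 4195/29902 7741/29902 5199/29902 2206/14951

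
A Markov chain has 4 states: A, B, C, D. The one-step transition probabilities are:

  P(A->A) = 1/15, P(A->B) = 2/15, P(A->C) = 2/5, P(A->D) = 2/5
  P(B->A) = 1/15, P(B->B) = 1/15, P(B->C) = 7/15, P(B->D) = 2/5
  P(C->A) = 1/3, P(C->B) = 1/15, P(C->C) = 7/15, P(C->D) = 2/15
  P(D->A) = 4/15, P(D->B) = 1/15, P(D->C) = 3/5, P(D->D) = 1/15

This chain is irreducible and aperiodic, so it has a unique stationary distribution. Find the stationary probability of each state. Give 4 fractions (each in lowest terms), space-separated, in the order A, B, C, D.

The stationary distribution satisfies pi = pi * P, i.e.:
  pi_A = 1/15*pi_A + 1/15*pi_B + 1/3*pi_C + 4/15*pi_D
  pi_B = 2/15*pi_A + 1/15*pi_B + 1/15*pi_C + 1/15*pi_D
  pi_C = 2/5*pi_A + 7/15*pi_B + 7/15*pi_C + 3/5*pi_D
  pi_D = 2/5*pi_A + 2/5*pi_B + 2/15*pi_C + 1/15*pi_D
with normalization: pi_A + pi_B + pi_C + pi_D = 1.

Using the first 3 balance equations plus normalization, the linear system A*pi = b is:
  [-14/15, 1/15, 1/3, 4/15] . pi = 0
  [2/15, -14/15, 1/15, 1/15] . pi = 0
  [2/5, 7/15, -8/15, 3/5] . pi = 0
  [1, 1, 1, 1] . pi = 1

Solving yields:
  pi_A = 551/2344
  pi_B = 193/2344
  pi_C = 1121/2344
  pi_D = 479/2344

Verification (pi * P):
  551/2344*1/15 + 193/2344*1/15 + 1121/2344*1/3 + 479/2344*4/15 = 551/2344 = pi_A  (ok)
  551/2344*2/15 + 193/2344*1/15 + 1121/2344*1/15 + 479/2344*1/15 = 193/2344 = pi_B  (ok)
  551/2344*2/5 + 193/2344*7/15 + 1121/2344*7/15 + 479/2344*3/5 = 1121/2344 = pi_C  (ok)
  551/2344*2/5 + 193/2344*2/5 + 1121/2344*2/15 + 479/2344*1/15 = 479/2344 = pi_D  (ok)

Answer: 551/2344 193/2344 1121/2344 479/2344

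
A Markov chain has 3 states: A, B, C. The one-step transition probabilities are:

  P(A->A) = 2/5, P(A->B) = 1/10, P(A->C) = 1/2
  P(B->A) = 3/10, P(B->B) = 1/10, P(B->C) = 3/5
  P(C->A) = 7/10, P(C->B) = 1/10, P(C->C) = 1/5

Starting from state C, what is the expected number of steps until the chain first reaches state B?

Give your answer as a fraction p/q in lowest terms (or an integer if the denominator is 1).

Let h_i = expected steps to first reach B from state i.
Boundary: h_B = 0.
First-step equations for the other states:
  h_A = 1 + 2/5*h_A + 1/10*h_B + 1/2*h_C
  h_C = 1 + 7/10*h_A + 1/10*h_B + 1/5*h_C

Substituting h_B = 0 and rearranging gives the linear system (I - Q) h = 1:
  [3/5, -1/2] . (h_A, h_C) = 1
  [-7/10, 4/5] . (h_A, h_C) = 1

Solving yields:
  h_A = 10
  h_C = 10

Starting state is C, so the expected hitting time is h_C = 10.

Answer: 10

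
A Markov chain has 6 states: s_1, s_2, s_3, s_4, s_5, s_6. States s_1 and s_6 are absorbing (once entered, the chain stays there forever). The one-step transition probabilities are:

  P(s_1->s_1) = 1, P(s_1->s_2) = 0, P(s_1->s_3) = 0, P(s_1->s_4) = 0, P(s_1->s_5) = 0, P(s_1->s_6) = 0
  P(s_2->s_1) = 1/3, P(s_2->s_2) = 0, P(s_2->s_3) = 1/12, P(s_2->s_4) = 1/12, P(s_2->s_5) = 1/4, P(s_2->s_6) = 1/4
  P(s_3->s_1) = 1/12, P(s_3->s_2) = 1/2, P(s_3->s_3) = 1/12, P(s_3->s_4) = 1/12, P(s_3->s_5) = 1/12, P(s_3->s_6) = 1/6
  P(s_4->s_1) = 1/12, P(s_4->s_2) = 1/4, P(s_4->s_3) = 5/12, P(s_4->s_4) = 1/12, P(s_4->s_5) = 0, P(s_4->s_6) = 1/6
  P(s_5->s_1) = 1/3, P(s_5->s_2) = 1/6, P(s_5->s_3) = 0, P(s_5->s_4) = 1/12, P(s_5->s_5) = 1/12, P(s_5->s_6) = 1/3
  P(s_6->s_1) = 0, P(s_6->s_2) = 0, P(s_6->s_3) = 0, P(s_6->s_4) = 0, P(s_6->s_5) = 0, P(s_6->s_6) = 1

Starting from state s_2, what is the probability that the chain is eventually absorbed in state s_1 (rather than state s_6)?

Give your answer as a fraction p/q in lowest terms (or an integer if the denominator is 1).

Answer: 6897/12880

Derivation:
Let a_i = P(absorbed in s_1 | start in state i).
Boundary conditions: a_s_1 = 1, a_s_6 = 0.
For each transient state i, a_i = sum_j P(i->j) * a_j:
  a_s_2 = 1/3*a_s_1 + 0*a_s_2 + 1/12*a_s_3 + 1/12*a_s_4 + 1/4*a_s_5 + 1/4*a_s_6
  a_s_3 = 1/12*a_s_1 + 1/2*a_s_2 + 1/12*a_s_3 + 1/12*a_s_4 + 1/12*a_s_5 + 1/6*a_s_6
  a_s_4 = 1/12*a_s_1 + 1/4*a_s_2 + 5/12*a_s_3 + 1/12*a_s_4 + 0*a_s_5 + 1/6*a_s_6
  a_s_5 = 1/3*a_s_1 + 1/6*a_s_2 + 0*a_s_3 + 1/12*a_s_4 + 1/12*a_s_5 + 1/3*a_s_6

Substituting a_s_1 = 1 and a_s_6 = 0, rearrange to (I - Q) a = r where r[i] = P(i -> s_1):
  [1, -1/12, -1/12, -1/4] . (a_s_2, a_s_3, a_s_4, a_s_5) = 1/3
  [-1/2, 11/12, -1/12, -1/12] . (a_s_2, a_s_3, a_s_4, a_s_5) = 1/12
  [-1/4, -5/12, 11/12, 0] . (a_s_2, a_s_3, a_s_4, a_s_5) = 1/12
  [-1/6, 0, -1/12, 11/12] . (a_s_2, a_s_3, a_s_4, a_s_5) = 1/3

Solving yields:
  a_s_2 = 6897/12880
  a_s_3 = 54/115
  a_s_4 = 5801/12880
  a_s_5 = 1293/2576

Starting state is s_2, so the absorption probability is a_s_2 = 6897/12880.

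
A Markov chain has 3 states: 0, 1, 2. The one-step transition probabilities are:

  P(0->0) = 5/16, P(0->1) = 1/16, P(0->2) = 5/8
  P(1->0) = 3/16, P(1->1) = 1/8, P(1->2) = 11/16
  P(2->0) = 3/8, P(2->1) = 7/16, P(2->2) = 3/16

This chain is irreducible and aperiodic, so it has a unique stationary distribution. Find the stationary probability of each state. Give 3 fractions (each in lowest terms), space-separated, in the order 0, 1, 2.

The stationary distribution satisfies pi = pi * P, i.e.:
  pi_0 = 5/16*pi_0 + 3/16*pi_1 + 3/8*pi_2
  pi_1 = 1/16*pi_0 + 1/8*pi_1 + 7/16*pi_2
  pi_2 = 5/8*pi_0 + 11/16*pi_1 + 3/16*pi_2
with normalization: pi_0 + pi_1 + pi_2 = 1.

Using the first 2 balance equations plus normalization, the linear system A*pi = b is:
  [-11/16, 3/16, 3/8] . pi = 0
  [1/16, -7/8, 7/16] . pi = 0
  [1, 1, 1] . pi = 1

Solving yields:
  pi_0 = 35/113
  pi_1 = 83/339
  pi_2 = 151/339

Verification (pi * P):
  35/113*5/16 + 83/339*3/16 + 151/339*3/8 = 35/113 = pi_0  (ok)
  35/113*1/16 + 83/339*1/8 + 151/339*7/16 = 83/339 = pi_1  (ok)
  35/113*5/8 + 83/339*11/16 + 151/339*3/16 = 151/339 = pi_2  (ok)

Answer: 35/113 83/339 151/339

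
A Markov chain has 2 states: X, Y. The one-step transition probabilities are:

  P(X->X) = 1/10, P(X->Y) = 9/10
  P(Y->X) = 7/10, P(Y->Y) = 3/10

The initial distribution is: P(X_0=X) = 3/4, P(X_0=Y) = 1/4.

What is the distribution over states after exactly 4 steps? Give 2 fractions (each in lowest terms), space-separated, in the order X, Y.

Answer: 239/500 261/500

Derivation:
Propagating the distribution step by step (d_{t+1} = d_t * P):
d_0 = (X=3/4, Y=1/4)
  d_1[X] = 3/4*1/10 + 1/4*7/10 = 1/4
  d_1[Y] = 3/4*9/10 + 1/4*3/10 = 3/4
d_1 = (X=1/4, Y=3/4)
  d_2[X] = 1/4*1/10 + 3/4*7/10 = 11/20
  d_2[Y] = 1/4*9/10 + 3/4*3/10 = 9/20
d_2 = (X=11/20, Y=9/20)
  d_3[X] = 11/20*1/10 + 9/20*7/10 = 37/100
  d_3[Y] = 11/20*9/10 + 9/20*3/10 = 63/100
d_3 = (X=37/100, Y=63/100)
  d_4[X] = 37/100*1/10 + 63/100*7/10 = 239/500
  d_4[Y] = 37/100*9/10 + 63/100*3/10 = 261/500
d_4 = (X=239/500, Y=261/500)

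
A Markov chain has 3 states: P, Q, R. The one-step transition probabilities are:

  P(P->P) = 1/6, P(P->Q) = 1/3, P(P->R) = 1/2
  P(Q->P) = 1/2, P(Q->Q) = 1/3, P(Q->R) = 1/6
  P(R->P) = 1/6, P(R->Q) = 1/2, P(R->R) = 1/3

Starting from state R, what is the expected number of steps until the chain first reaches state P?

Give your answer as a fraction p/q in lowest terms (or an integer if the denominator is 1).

Let h_i = expected steps to first reach P from state i.
Boundary: h_P = 0.
First-step equations for the other states:
  h_Q = 1 + 1/2*h_P + 1/3*h_Q + 1/6*h_R
  h_R = 1 + 1/6*h_P + 1/2*h_Q + 1/3*h_R

Substituting h_P = 0 and rearranging gives the linear system (I - Q) h = 1:
  [2/3, -1/6] . (h_Q, h_R) = 1
  [-1/2, 2/3] . (h_Q, h_R) = 1

Solving yields:
  h_Q = 30/13
  h_R = 42/13

Starting state is R, so the expected hitting time is h_R = 42/13.

Answer: 42/13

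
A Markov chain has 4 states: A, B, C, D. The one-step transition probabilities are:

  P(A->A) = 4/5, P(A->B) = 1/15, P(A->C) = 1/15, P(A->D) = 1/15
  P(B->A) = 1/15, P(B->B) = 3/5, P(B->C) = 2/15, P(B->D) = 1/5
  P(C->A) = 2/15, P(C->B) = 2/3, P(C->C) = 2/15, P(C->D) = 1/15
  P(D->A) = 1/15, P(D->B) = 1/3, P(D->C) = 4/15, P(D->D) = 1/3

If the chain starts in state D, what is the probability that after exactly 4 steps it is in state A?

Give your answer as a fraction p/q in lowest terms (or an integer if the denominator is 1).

Computing P^4 by repeated multiplication:
P^1 =
  A: [4/5, 1/15, 1/15, 1/15]
  B: [1/15, 3/5, 2/15, 1/5]
  C: [2/15, 2/3, 2/15, 1/15]
  D: [1/15, 1/3, 4/15, 1/3]
P^2 =
  A: [148/225, 4/25, 4/45, 7/75]
  B: [28/225, 13/25, 7/45, 1/5]
  C: [13/75, 13/25, 2/15, 13/75]
  D: [2/15, 37/75, 13/75, 1/5]
P^3 =
  A: [1873/3375, 259/1125, 344/3375, 127/1125]
  B: [568/3375, 184/375, 512/3375, 71/375]
  C: [76/375, 529/1125, 163/1125, 41/225]
  D: [22/125, 548/1125, 34/225, 209/1125]
P^4 =
  A: [24322/50625, 1579/5625, 5639/50625, 239/1875]
  B: [2027/10125, 881/1875, 1492/10125, 1027/5625]
  C: [3796/16875, 2548/5625, 2432/16875, 1001/5625]
  D: [3473/16875, 7/15, 494/3375, 1019/5625]

(P^4)[D -> A] = 3473/16875

Answer: 3473/16875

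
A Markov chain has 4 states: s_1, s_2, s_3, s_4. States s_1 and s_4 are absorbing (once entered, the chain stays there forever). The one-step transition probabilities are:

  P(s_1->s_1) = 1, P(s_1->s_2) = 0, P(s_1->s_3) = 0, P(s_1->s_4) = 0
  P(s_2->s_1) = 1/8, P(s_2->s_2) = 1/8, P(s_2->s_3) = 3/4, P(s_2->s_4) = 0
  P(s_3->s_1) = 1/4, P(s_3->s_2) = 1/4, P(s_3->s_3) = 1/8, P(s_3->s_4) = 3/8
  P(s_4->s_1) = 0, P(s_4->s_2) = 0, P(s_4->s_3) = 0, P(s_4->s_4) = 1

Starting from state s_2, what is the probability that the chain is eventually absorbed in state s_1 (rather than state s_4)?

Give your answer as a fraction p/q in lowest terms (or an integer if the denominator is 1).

Answer: 19/37

Derivation:
Let a_i = P(absorbed in s_1 | start in state i).
Boundary conditions: a_s_1 = 1, a_s_4 = 0.
For each transient state i, a_i = sum_j P(i->j) * a_j:
  a_s_2 = 1/8*a_s_1 + 1/8*a_s_2 + 3/4*a_s_3 + 0*a_s_4
  a_s_3 = 1/4*a_s_1 + 1/4*a_s_2 + 1/8*a_s_3 + 3/8*a_s_4

Substituting a_s_1 = 1 and a_s_4 = 0, rearrange to (I - Q) a = r where r[i] = P(i -> s_1):
  [7/8, -3/4] . (a_s_2, a_s_3) = 1/8
  [-1/4, 7/8] . (a_s_2, a_s_3) = 1/4

Solving yields:
  a_s_2 = 19/37
  a_s_3 = 16/37

Starting state is s_2, so the absorption probability is a_s_2 = 19/37.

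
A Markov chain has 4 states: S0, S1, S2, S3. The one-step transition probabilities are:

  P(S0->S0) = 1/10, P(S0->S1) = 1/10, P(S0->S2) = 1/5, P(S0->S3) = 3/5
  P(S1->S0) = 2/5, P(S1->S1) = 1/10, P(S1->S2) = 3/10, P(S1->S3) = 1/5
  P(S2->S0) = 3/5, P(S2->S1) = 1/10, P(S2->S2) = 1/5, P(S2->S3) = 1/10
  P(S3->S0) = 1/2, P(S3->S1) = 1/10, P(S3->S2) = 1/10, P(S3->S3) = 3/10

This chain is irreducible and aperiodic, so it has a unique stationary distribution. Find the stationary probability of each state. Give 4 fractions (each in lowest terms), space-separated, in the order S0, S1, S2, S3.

The stationary distribution satisfies pi = pi * P, i.e.:
  pi_S0 = 1/10*pi_S0 + 2/5*pi_S1 + 3/5*pi_S2 + 1/2*pi_S3
  pi_S1 = 1/10*pi_S0 + 1/10*pi_S1 + 1/10*pi_S2 + 1/10*pi_S3
  pi_S2 = 1/5*pi_S0 + 3/10*pi_S1 + 1/5*pi_S2 + 1/10*pi_S3
  pi_S3 = 3/5*pi_S0 + 1/5*pi_S1 + 1/10*pi_S2 + 3/10*pi_S3
with normalization: pi_S0 + pi_S1 + pi_S2 + pi_S3 = 1.

Using the first 3 balance equations plus normalization, the linear system A*pi = b is:
  [-9/10, 2/5, 3/5, 1/2] . pi = 0
  [1/10, -9/10, 1/10, 1/10] . pi = 0
  [1/5, 3/10, -4/5, 1/10] . pi = 0
  [1, 1, 1, 1] . pi = 1

Solving yields:
  pi_S0 = 453/1250
  pi_S1 = 1/10
  pi_S2 = 217/1250
  pi_S3 = 91/250

Verification (pi * P):
  453/1250*1/10 + 1/10*2/5 + 217/1250*3/5 + 91/250*1/2 = 453/1250 = pi_S0  (ok)
  453/1250*1/10 + 1/10*1/10 + 217/1250*1/10 + 91/250*1/10 = 1/10 = pi_S1  (ok)
  453/1250*1/5 + 1/10*3/10 + 217/1250*1/5 + 91/250*1/10 = 217/1250 = pi_S2  (ok)
  453/1250*3/5 + 1/10*1/5 + 217/1250*1/10 + 91/250*3/10 = 91/250 = pi_S3  (ok)

Answer: 453/1250 1/10 217/1250 91/250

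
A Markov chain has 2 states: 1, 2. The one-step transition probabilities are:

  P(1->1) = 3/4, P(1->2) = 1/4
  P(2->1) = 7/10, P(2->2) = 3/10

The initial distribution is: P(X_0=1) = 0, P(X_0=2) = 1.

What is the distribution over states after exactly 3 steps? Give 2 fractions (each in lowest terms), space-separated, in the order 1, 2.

Answer: 2947/4000 1053/4000

Derivation:
Propagating the distribution step by step (d_{t+1} = d_t * P):
d_0 = (1=0, 2=1)
  d_1[1] = 0*3/4 + 1*7/10 = 7/10
  d_1[2] = 0*1/4 + 1*3/10 = 3/10
d_1 = (1=7/10, 2=3/10)
  d_2[1] = 7/10*3/4 + 3/10*7/10 = 147/200
  d_2[2] = 7/10*1/4 + 3/10*3/10 = 53/200
d_2 = (1=147/200, 2=53/200)
  d_3[1] = 147/200*3/4 + 53/200*7/10 = 2947/4000
  d_3[2] = 147/200*1/4 + 53/200*3/10 = 1053/4000
d_3 = (1=2947/4000, 2=1053/4000)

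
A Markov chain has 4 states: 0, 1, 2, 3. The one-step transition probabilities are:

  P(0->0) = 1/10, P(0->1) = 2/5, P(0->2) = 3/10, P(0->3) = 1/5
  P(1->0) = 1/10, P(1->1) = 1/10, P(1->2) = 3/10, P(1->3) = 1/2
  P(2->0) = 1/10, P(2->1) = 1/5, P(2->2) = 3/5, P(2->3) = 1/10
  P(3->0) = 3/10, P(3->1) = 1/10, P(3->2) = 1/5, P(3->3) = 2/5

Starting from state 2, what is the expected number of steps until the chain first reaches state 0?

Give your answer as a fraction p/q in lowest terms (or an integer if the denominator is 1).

Answer: 810/119

Derivation:
Let h_i = expected steps to first reach 0 from state i.
Boundary: h_0 = 0.
First-step equations for the other states:
  h_1 = 1 + 1/10*h_0 + 1/10*h_1 + 3/10*h_2 + 1/2*h_3
  h_2 = 1 + 1/10*h_0 + 1/5*h_1 + 3/5*h_2 + 1/10*h_3
  h_3 = 1 + 3/10*h_0 + 1/10*h_1 + 1/5*h_2 + 2/5*h_3

Substituting h_0 = 0 and rearranging gives the linear system (I - Q) h = 1:
  [9/10, -3/10, -1/2] . (h_1, h_2, h_3) = 1
  [-1/5, 2/5, -1/10] . (h_1, h_2, h_3) = 1
  [-1/10, -1/5, 3/5] . (h_1, h_2, h_3) = 1

Solving yields:
  h_1 = 730/119
  h_2 = 810/119
  h_3 = 590/119

Starting state is 2, so the expected hitting time is h_2 = 810/119.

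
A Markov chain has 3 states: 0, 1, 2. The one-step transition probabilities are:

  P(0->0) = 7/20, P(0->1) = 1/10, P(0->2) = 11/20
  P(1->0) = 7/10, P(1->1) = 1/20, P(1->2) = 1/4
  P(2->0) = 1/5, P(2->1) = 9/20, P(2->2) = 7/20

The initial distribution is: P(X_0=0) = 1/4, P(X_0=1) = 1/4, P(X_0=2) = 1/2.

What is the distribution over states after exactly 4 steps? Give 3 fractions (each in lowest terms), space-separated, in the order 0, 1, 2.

Answer: 236113/640000 147501/640000 128193/320000

Derivation:
Propagating the distribution step by step (d_{t+1} = d_t * P):
d_0 = (0=1/4, 1=1/4, 2=1/2)
  d_1[0] = 1/4*7/20 + 1/4*7/10 + 1/2*1/5 = 29/80
  d_1[1] = 1/4*1/10 + 1/4*1/20 + 1/2*9/20 = 21/80
  d_1[2] = 1/4*11/20 + 1/4*1/4 + 1/2*7/20 = 3/8
d_1 = (0=29/80, 1=21/80, 2=3/8)
  d_2[0] = 29/80*7/20 + 21/80*7/10 + 3/8*1/5 = 617/1600
  d_2[1] = 29/80*1/10 + 21/80*1/20 + 3/8*9/20 = 349/1600
  d_2[2] = 29/80*11/20 + 21/80*1/4 + 3/8*7/20 = 317/800
d_2 = (0=617/1600, 1=349/1600, 2=317/800)
  d_3[0] = 617/1600*7/20 + 349/1600*7/10 + 317/800*1/5 = 11741/32000
  d_3[1] = 617/1600*1/10 + 349/1600*1/20 + 317/800*9/20 = 7289/32000
  d_3[2] = 617/1600*11/20 + 349/1600*1/4 + 317/800*7/20 = 1297/3200
d_3 = (0=11741/32000, 1=7289/32000, 2=1297/3200)
  d_4[0] = 11741/32000*7/20 + 7289/32000*7/10 + 1297/3200*1/5 = 236113/640000
  d_4[1] = 11741/32000*1/10 + 7289/32000*1/20 + 1297/3200*9/20 = 147501/640000
  d_4[2] = 11741/32000*11/20 + 7289/32000*1/4 + 1297/3200*7/20 = 128193/320000
d_4 = (0=236113/640000, 1=147501/640000, 2=128193/320000)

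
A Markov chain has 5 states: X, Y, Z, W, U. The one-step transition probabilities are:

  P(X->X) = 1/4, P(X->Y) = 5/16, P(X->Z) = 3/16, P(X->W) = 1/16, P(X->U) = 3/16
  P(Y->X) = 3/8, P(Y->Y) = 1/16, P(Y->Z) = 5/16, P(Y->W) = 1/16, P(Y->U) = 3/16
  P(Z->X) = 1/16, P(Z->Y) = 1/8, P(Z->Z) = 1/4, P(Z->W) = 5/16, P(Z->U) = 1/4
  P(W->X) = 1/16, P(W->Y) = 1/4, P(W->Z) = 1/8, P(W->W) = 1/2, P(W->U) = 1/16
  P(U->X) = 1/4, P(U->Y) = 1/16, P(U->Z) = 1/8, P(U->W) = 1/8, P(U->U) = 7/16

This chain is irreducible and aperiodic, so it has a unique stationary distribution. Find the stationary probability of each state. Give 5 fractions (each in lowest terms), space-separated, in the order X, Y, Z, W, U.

Answer: 6709/34766 5713/34766 3335/17383 3856/17383 3981/17383

Derivation:
The stationary distribution satisfies pi = pi * P, i.e.:
  pi_X = 1/4*pi_X + 3/8*pi_Y + 1/16*pi_Z + 1/16*pi_W + 1/4*pi_U
  pi_Y = 5/16*pi_X + 1/16*pi_Y + 1/8*pi_Z + 1/4*pi_W + 1/16*pi_U
  pi_Z = 3/16*pi_X + 5/16*pi_Y + 1/4*pi_Z + 1/8*pi_W + 1/8*pi_U
  pi_W = 1/16*pi_X + 1/16*pi_Y + 5/16*pi_Z + 1/2*pi_W + 1/8*pi_U
  pi_U = 3/16*pi_X + 3/16*pi_Y + 1/4*pi_Z + 1/16*pi_W + 7/16*pi_U
with normalization: pi_X + pi_Y + pi_Z + pi_W + pi_U = 1.

Using the first 4 balance equations plus normalization, the linear system A*pi = b is:
  [-3/4, 3/8, 1/16, 1/16, 1/4] . pi = 0
  [5/16, -15/16, 1/8, 1/4, 1/16] . pi = 0
  [3/16, 5/16, -3/4, 1/8, 1/8] . pi = 0
  [1/16, 1/16, 5/16, -1/2, 1/8] . pi = 0
  [1, 1, 1, 1, 1] . pi = 1

Solving yields:
  pi_X = 6709/34766
  pi_Y = 5713/34766
  pi_Z = 3335/17383
  pi_W = 3856/17383
  pi_U = 3981/17383

Verification (pi * P):
  6709/34766*1/4 + 5713/34766*3/8 + 3335/17383*1/16 + 3856/17383*1/16 + 3981/17383*1/4 = 6709/34766 = pi_X  (ok)
  6709/34766*5/16 + 5713/34766*1/16 + 3335/17383*1/8 + 3856/17383*1/4 + 3981/17383*1/16 = 5713/34766 = pi_Y  (ok)
  6709/34766*3/16 + 5713/34766*5/16 + 3335/17383*1/4 + 3856/17383*1/8 + 3981/17383*1/8 = 3335/17383 = pi_Z  (ok)
  6709/34766*1/16 + 5713/34766*1/16 + 3335/17383*5/16 + 3856/17383*1/2 + 3981/17383*1/8 = 3856/17383 = pi_W  (ok)
  6709/34766*3/16 + 5713/34766*3/16 + 3335/17383*1/4 + 3856/17383*1/16 + 3981/17383*7/16 = 3981/17383 = pi_U  (ok)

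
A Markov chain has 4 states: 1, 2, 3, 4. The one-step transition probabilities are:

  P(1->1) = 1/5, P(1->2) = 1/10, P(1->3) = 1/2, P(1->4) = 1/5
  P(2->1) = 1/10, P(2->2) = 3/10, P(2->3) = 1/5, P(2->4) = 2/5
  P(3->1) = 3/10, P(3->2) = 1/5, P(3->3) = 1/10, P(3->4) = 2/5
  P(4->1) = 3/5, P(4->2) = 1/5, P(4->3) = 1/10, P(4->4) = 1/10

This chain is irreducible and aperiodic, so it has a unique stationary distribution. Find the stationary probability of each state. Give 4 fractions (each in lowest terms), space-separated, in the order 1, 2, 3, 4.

The stationary distribution satisfies pi = pi * P, i.e.:
  pi_1 = 1/5*pi_1 + 1/10*pi_2 + 3/10*pi_3 + 3/5*pi_4
  pi_2 = 1/10*pi_1 + 3/10*pi_2 + 1/5*pi_3 + 1/5*pi_4
  pi_3 = 1/2*pi_1 + 1/5*pi_2 + 1/10*pi_3 + 1/10*pi_4
  pi_4 = 1/5*pi_1 + 2/5*pi_2 + 2/5*pi_3 + 1/10*pi_4
with normalization: pi_1 + pi_2 + pi_3 + pi_4 = 1.

Using the first 3 balance equations plus normalization, the linear system A*pi = b is:
  [-4/5, 1/10, 3/10, 3/5] . pi = 0
  [1/10, -7/10, 1/5, 1/5] . pi = 0
  [1/2, 1/5, -9/10, 1/10] . pi = 0
  [1, 1, 1, 1] . pi = 1

Solving yields:
  pi_1 = 407/1315
  pi_2 = 247/1315
  pi_3 = 319/1315
  pi_4 = 342/1315

Verification (pi * P):
  407/1315*1/5 + 247/1315*1/10 + 319/1315*3/10 + 342/1315*3/5 = 407/1315 = pi_1  (ok)
  407/1315*1/10 + 247/1315*3/10 + 319/1315*1/5 + 342/1315*1/5 = 247/1315 = pi_2  (ok)
  407/1315*1/2 + 247/1315*1/5 + 319/1315*1/10 + 342/1315*1/10 = 319/1315 = pi_3  (ok)
  407/1315*1/5 + 247/1315*2/5 + 319/1315*2/5 + 342/1315*1/10 = 342/1315 = pi_4  (ok)

Answer: 407/1315 247/1315 319/1315 342/1315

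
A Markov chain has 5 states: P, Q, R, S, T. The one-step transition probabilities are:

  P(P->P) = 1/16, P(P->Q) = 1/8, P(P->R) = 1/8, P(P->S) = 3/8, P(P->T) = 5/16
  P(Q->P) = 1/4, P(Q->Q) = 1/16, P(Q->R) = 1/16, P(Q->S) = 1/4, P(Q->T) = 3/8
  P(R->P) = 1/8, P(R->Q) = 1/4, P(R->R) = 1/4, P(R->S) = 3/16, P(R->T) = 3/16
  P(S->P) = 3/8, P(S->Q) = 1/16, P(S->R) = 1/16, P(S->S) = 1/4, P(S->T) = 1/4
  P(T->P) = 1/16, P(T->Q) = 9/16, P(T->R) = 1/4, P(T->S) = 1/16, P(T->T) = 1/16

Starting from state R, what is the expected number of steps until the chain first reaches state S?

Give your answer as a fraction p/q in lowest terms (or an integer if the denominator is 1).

Let h_i = expected steps to first reach S from state i.
Boundary: h_S = 0.
First-step equations for the other states:
  h_P = 1 + 1/16*h_P + 1/8*h_Q + 1/8*h_R + 3/8*h_S + 5/16*h_T
  h_Q = 1 + 1/4*h_P + 1/16*h_Q + 1/16*h_R + 1/4*h_S + 3/8*h_T
  h_R = 1 + 1/8*h_P + 1/4*h_Q + 1/4*h_R + 3/16*h_S + 3/16*h_T
  h_T = 1 + 1/16*h_P + 9/16*h_Q + 1/4*h_R + 1/16*h_S + 1/16*h_T

Substituting h_S = 0 and rearranging gives the linear system (I - Q) h = 1:
  [15/16, -1/8, -1/8, -5/16] . (h_P, h_Q, h_R, h_T) = 1
  [-1/4, 15/16, -1/16, -3/8] . (h_P, h_Q, h_R, h_T) = 1
  [-1/8, -1/4, 3/4, -3/16] . (h_P, h_Q, h_R, h_T) = 1
  [-1/16, -9/16, -1/4, 15/16] . (h_P, h_Q, h_R, h_T) = 1

Solving yields:
  h_P = 256/61
  h_Q = 288/61
  h_R = 304/61
  h_T = 336/61

Starting state is R, so the expected hitting time is h_R = 304/61.

Answer: 304/61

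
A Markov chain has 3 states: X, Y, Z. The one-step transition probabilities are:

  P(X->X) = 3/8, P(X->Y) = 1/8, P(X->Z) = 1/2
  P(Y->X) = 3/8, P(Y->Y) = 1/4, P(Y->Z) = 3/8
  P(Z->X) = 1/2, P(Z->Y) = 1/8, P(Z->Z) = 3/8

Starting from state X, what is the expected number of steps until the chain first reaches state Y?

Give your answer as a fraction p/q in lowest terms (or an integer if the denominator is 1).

Answer: 8

Derivation:
Let h_i = expected steps to first reach Y from state i.
Boundary: h_Y = 0.
First-step equations for the other states:
  h_X = 1 + 3/8*h_X + 1/8*h_Y + 1/2*h_Z
  h_Z = 1 + 1/2*h_X + 1/8*h_Y + 3/8*h_Z

Substituting h_Y = 0 and rearranging gives the linear system (I - Q) h = 1:
  [5/8, -1/2] . (h_X, h_Z) = 1
  [-1/2, 5/8] . (h_X, h_Z) = 1

Solving yields:
  h_X = 8
  h_Z = 8

Starting state is X, so the expected hitting time is h_X = 8.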